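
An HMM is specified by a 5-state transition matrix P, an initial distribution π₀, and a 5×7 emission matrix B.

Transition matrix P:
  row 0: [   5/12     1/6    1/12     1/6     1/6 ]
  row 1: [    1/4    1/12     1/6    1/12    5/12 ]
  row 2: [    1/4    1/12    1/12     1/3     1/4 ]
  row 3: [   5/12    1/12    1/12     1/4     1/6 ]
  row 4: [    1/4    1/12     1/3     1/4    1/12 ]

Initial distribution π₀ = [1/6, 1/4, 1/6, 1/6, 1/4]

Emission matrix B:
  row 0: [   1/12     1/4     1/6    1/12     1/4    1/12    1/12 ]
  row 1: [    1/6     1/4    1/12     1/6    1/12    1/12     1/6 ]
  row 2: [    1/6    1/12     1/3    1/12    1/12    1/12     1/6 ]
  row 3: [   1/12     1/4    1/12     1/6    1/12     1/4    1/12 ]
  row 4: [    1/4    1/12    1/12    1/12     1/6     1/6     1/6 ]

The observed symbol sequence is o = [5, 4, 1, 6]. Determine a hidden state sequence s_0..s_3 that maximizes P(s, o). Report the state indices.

t=0: δ = [1.389e-02, 2.083e-02, 1.389e-02, 4.167e-02, 4.167e-02]  (obs o_0=5)
t=1: δ = [4.340e-03, 2.894e-04, 1.157e-03, 8.681e-04, 1.447e-03]  ψ = [3, 3, 4, 3, 1]  (obs o_1=4)
t=2: δ = [4.521e-04, 1.808e-04, 4.019e-05, 1.808e-04, 6.028e-05]  ψ = [0, 0, 4, 0, 0]  (obs o_2=1)
t=3: δ = [1.570e-05, 1.256e-05, 6.279e-06, 6.279e-06, 1.256e-05]  ψ = [0, 0, 0, 0, 0]  (obs o_3=6)
backtrack: best end state = 0; path = [3, 0, 0, 0]

path = [3, 0, 0, 0]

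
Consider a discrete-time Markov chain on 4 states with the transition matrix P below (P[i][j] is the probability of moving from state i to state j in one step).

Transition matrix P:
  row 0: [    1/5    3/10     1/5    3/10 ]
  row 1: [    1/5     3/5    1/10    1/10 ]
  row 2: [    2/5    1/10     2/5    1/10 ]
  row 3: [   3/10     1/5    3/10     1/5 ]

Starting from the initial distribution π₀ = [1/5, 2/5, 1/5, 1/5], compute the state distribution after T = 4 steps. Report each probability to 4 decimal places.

π = [0.2622, 0.3406, 0.2280, 0.1692]

t=0: π = [0.2000, 0.4000, 0.2000, 0.2000]
t=1: π = [0.2600, 0.3600, 0.2200, 0.1600]
t=2: π = [0.2600, 0.3480, 0.2240, 0.1680]
t=3: π = [0.2616, 0.3428, 0.2268, 0.1688]
t=4: π = [0.2622, 0.3406, 0.2280, 0.1692]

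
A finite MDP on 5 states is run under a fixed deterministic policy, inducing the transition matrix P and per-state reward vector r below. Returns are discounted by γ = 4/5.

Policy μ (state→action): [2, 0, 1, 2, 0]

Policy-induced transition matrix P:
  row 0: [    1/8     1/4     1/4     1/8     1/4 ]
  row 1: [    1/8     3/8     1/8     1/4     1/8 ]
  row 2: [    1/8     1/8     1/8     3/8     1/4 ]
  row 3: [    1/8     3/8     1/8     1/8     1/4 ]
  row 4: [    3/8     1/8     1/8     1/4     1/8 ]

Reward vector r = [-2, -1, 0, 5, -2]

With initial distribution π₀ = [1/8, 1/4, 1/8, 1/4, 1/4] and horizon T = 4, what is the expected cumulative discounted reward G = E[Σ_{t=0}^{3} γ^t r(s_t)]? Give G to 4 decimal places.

G = 0.4179

t=0: π = [0.1250, 0.2500, 0.1250, 0.2500, 0.2500], E[r] = 0.2500, γ^t·E[r] = 0.250000, running G = 0.250000
t=1: π = [0.1875, 0.2656, 0.1406, 0.2188, 0.1875], E[r] = 0.0781, γ^t·E[r] = 0.062500, running G = 0.312500
t=2: π = [0.1719, 0.2695, 0.1484, 0.2168, 0.1934], E[r] = 0.0840, γ^t·E[r] = 0.053750, running G = 0.366250
t=3: π = [0.1733, 0.2681, 0.1465, 0.2200, 0.1921], E[r] = 0.1008, γ^t·E[r] = 0.051625, running G = 0.417875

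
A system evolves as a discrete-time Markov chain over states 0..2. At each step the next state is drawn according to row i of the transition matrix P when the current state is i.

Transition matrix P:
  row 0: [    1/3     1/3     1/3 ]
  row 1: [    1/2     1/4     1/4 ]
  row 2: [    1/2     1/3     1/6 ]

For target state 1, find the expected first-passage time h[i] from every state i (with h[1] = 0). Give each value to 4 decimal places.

h = [3.0000, 0.0000, 3.0000]

First-step conditioning: h[1] = 0; for i ≠ 1, h[i] = 1 + Σ_k P[i][k]·h[k].
  h[0] = 1 + 1/3·h[0] + 1/3·h[2]
  h[2] = 1 + 1/2·h[0] + 1/6·h[2]
Solving the 2×2 linear system over states ≠ 1 gives exactly h = [3, 0, 3] (h[1] = 0 is the target).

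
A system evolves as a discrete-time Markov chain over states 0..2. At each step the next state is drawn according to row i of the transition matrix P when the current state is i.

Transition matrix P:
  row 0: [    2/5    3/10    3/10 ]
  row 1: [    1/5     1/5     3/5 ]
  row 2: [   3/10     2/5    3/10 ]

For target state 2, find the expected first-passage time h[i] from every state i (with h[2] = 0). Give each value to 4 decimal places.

h = [2.6190, 1.9048, 0.0000]

First-step conditioning: h[2] = 0; for i ≠ 2, h[i] = 1 + Σ_k P[i][k]·h[k].
  h[0] = 1 + 2/5·h[0] + 3/10·h[1]
  h[1] = 1 + 1/5·h[0] + 1/5·h[1]
Solving the 2×2 linear system over states ≠ 2 gives exactly h = [55/21, 40/21, 0] (h[2] = 0 is the target).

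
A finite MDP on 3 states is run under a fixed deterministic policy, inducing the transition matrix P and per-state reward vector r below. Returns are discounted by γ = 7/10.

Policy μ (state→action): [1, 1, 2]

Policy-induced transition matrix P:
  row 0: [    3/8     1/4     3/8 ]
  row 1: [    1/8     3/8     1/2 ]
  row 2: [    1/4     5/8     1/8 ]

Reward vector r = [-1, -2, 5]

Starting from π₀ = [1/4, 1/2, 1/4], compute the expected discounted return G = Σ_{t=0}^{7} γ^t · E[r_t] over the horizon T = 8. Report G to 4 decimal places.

G = 1.4641

t=0: π = [0.2500, 0.5000, 0.2500], E[r] = 0.0000, γ^t·E[r] = 0.000000, running G = 0.000000
t=1: π = [0.2188, 0.4063, 0.3750], E[r] = 0.8438, γ^t·E[r] = 0.590625, running G = 0.590625
t=2: π = [0.2266, 0.4414, 0.3320], E[r] = 0.5508, γ^t·E[r] = 0.269883, running G = 0.860508
t=3: π = [0.2231, 0.4297, 0.3472], E[r] = 0.6533, γ^t·E[r] = 0.224089, running G = 1.084597
t=4: π = [0.2242, 0.4339, 0.3419], E[r] = 0.6176, γ^t·E[r] = 0.148289, running G = 1.232886
t=5: π = [0.2238, 0.4325, 0.3438], E[r] = 0.6301, γ^t·E[r] = 0.105899, running G = 1.338785
t=6: π = [0.2239, 0.4330, 0.3431], E[r] = 0.6257, γ^t·E[r] = 0.073618, running G = 1.412403
t=7: π = [0.2239, 0.4328, 0.3433], E[r] = 0.6273, γ^t·E[r] = 0.051657, running G = 1.464060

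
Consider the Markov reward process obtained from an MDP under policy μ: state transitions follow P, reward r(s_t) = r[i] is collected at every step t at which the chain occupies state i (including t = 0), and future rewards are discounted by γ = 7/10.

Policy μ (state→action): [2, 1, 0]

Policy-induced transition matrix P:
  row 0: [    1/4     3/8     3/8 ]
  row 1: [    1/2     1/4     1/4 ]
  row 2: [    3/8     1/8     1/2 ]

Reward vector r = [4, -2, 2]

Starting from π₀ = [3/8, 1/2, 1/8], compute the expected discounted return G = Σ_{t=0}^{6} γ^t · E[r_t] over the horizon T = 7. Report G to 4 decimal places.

G = 4.2460

t=0: π = [0.3750, 0.5000, 0.1250], E[r] = 0.7500, γ^t·E[r] = 0.750000, running G = 0.750000
t=1: π = [0.3906, 0.2813, 0.3281], E[r] = 1.6563, γ^t·E[r] = 1.159375, running G = 1.909375
t=2: π = [0.3613, 0.2578, 0.3809], E[r] = 1.6914, γ^t·E[r] = 0.828789, running G = 2.738164
t=3: π = [0.3621, 0.2476, 0.3904], E[r] = 1.7339, γ^t·E[r] = 0.594723, running G = 3.332887
t=4: π = [0.3607, 0.2465, 0.3929], E[r] = 1.7355, γ^t·E[r] = 0.416702, running G = 3.749589
t=5: π = [0.3607, 0.2460, 0.3933], E[r] = 1.7375, γ^t·E[r] = 0.292026, running G = 4.041615
t=6: π = [0.3607, 0.2459, 0.3934], E[r] = 1.7376, γ^t·E[r] = 0.204427, running G = 4.246042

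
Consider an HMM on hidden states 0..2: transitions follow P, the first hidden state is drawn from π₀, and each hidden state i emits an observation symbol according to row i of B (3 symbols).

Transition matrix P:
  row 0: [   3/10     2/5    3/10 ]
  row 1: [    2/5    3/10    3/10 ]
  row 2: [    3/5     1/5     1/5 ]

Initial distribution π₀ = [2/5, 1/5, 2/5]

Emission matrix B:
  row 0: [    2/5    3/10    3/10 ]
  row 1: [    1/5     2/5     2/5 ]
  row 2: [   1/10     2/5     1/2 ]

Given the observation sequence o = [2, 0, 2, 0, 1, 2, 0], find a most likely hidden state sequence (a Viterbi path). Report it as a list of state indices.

path = [2, 0, 2, 0, 1, 2, 0]

t=0: δ = [1.200e-01, 8.000e-02, 2.000e-01]  (obs o_0=2)
t=1: δ = [4.800e-02, 9.600e-03, 4.000e-03]  ψ = [2, 0, 2]  (obs o_1=0)
t=2: δ = [4.320e-03, 7.680e-03, 7.200e-03]  ψ = [0, 0, 0]  (obs o_2=2)
t=3: δ = [1.728e-03, 4.608e-04, 2.304e-04]  ψ = [2, 1, 1]  (obs o_3=0)
t=4: δ = [1.555e-04, 2.765e-04, 2.074e-04]  ψ = [0, 0, 0]  (obs o_4=1)
t=5: δ = [3.732e-05, 3.318e-05, 4.147e-05]  ψ = [2, 1, 1]  (obs o_5=2)
t=6: δ = [9.953e-06, 2.986e-06, 1.120e-06]  ψ = [2, 0, 0]  (obs o_6=0)
backtrack: best end state = 0; path = [2, 0, 2, 0, 1, 2, 0]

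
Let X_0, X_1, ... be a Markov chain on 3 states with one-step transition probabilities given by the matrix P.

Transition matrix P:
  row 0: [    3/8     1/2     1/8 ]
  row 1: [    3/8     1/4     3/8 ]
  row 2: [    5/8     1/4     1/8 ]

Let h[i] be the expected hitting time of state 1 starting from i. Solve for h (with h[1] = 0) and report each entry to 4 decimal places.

h = [2.1333, 0.0000, 2.6667]

First-step conditioning: h[1] = 0; for i ≠ 1, h[i] = 1 + Σ_k P[i][k]·h[k].
  h[0] = 1 + 3/8·h[0] + 1/8·h[2]
  h[2] = 1 + 5/8·h[0] + 1/8·h[2]
Solving the 2×2 linear system over states ≠ 1 gives exactly h = [32/15, 0, 8/3] (h[1] = 0 is the target).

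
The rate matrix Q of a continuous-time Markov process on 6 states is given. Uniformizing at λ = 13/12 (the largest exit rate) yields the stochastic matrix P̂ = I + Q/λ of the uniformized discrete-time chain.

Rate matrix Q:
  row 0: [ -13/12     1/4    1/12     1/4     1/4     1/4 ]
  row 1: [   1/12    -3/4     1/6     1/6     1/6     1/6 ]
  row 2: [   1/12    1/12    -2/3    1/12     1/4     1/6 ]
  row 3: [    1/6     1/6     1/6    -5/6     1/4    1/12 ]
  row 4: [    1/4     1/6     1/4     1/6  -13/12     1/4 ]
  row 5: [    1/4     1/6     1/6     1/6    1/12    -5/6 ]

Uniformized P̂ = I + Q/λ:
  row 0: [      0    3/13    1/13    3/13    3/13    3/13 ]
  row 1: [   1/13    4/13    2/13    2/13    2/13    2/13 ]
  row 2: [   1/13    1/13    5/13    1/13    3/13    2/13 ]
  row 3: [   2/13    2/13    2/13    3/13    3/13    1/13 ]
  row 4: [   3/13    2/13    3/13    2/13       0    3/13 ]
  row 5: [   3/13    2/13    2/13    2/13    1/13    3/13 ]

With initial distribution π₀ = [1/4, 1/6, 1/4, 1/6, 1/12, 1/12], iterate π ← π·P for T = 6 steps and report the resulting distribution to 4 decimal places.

t=0: π = [0.2500, 0.1667, 0.2500, 0.1667, 0.0833, 0.0833]
t=1: π = [0.0962, 0.1795, 0.1987, 0.1667, 0.1859, 0.1731]
t=2: π = [0.1376, 0.1736, 0.2066, 0.1588, 0.1474, 0.1760]
t=3: π = [0.1283, 0.1752, 0.2023, 0.1607, 0.1563, 0.1771]
t=4: π = [0.1307, 0.1751, 0.2027, 0.1605, 0.1540, 0.1770]
t=5: π = [0.1301, 0.1753, 0.2024, 0.1607, 0.1545, 0.1770]
t=6: π = [0.1303, 0.1752, 0.2024, 0.1606, 0.1544, 0.1770]

π = [0.1303, 0.1752, 0.2024, 0.1606, 0.1544, 0.1770]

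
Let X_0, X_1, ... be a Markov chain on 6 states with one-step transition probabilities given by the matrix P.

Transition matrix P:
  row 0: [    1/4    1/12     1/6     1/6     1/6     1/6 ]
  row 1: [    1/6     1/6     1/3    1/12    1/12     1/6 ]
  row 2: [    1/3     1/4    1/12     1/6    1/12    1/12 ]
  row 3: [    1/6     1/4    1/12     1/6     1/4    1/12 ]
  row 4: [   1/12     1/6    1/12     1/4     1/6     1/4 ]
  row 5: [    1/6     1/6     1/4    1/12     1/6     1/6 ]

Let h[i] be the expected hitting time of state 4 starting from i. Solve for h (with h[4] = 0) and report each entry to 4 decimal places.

h = [6.6628, 7.4256, 7.2807, 6.1702, 0.0000, 6.8189]

First-step conditioning: h[4] = 0; for i ≠ 4, h[i] = 1 + Σ_k P[i][k]·h[k].
  h[0] = 1 + 1/4·h[0] + 1/12·h[1] + 1/6·h[2] + 1/6·h[3] + 1/6·h[5]
  h[1] = 1 + 1/6·h[0] + 1/6·h[1] + 1/3·h[2] + 1/12·h[3] + 1/6·h[5]
  h[2] = 1 + 1/3·h[0] + 1/4·h[1] + 1/12·h[2] + 1/6·h[3] + 1/12·h[5]
  h[3] = 1 + 1/6·h[0] + 1/4·h[1] + 1/12·h[2] + 1/6·h[3] + 1/12·h[5]
  h[5] = 1 + 1/6·h[0] + 1/6·h[1] + 1/4·h[2] + 1/12·h[3] + 1/6·h[5]
Solving the 5×5 linear system over states ≠ 4 gives exactly h = [121896/18295, 135852/18295, 26640/3659, 112884/18295, 0, 124752/18295] (h[4] = 0 is the target).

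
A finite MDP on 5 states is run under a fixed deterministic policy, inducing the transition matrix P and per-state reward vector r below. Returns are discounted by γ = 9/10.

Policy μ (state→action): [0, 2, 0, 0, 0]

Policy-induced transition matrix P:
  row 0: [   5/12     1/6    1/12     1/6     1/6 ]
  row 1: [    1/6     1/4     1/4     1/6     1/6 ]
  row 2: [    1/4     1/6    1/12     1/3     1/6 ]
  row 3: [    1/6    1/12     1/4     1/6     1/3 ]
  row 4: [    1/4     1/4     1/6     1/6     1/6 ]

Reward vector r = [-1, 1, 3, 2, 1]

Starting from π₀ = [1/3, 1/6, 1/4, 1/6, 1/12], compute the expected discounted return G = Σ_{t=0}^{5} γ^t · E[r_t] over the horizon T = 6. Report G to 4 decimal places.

t=0: π = [0.3333, 0.1667, 0.2500, 0.1667, 0.0833], E[r] = 1.0000, γ^t·E[r] = 1.000000, running G = 1.000000
t=1: π = [0.2778, 0.1736, 0.1458, 0.2083, 0.1944], E[r] = 0.9444, γ^t·E[r] = 0.850000, running G = 1.850000
t=2: π = [0.2645, 0.1800, 0.1632, 0.1910, 0.2014], E[r] = 0.9884, γ^t·E[r] = 0.800625, running G = 2.650625
t=3: π = [0.2632, 0.1825, 0.1619, 0.1939, 0.1985], E[r] = 0.9914, γ^t·E[r] = 0.722742, running G = 3.373367
t=4: π = [0.2625, 0.1823, 0.1626, 0.1937, 0.1990], E[r] = 0.9939, γ^t·E[r] = 0.652087, running G = 4.025454
t=5: π = [0.2624, 0.1823, 0.1626, 0.1938, 0.1989], E[r] = 0.9941, γ^t·E[r] = 0.586982, running G = 4.612436

G = 4.6124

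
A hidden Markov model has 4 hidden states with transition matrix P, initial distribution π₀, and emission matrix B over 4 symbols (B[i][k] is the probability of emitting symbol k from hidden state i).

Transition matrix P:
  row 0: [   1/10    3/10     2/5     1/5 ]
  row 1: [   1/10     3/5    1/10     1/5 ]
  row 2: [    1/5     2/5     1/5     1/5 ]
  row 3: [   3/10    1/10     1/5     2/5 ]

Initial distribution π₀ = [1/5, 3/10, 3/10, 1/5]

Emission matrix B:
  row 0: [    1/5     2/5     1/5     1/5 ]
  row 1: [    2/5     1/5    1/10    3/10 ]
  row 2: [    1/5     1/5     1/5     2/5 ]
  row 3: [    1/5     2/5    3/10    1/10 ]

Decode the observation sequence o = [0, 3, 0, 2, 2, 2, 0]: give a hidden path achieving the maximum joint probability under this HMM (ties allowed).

path = [1, 1, 1, 3, 3, 3, 3]

t=0: δ = [4.000e-02, 1.200e-01, 6.000e-02, 4.000e-02]  (obs o_0=0)
t=1: δ = [2.400e-03, 2.160e-02, 6.400e-03, 2.400e-03]  ψ = [1, 1, 0, 1]  (obs o_1=3)
t=2: δ = [4.320e-04, 5.184e-03, 4.320e-04, 8.640e-04]  ψ = [1, 1, 1, 1]  (obs o_2=0)
t=3: δ = [1.037e-04, 3.110e-04, 1.037e-04, 3.110e-04]  ψ = [1, 1, 1, 1]  (obs o_3=2)
t=4: δ = [1.866e-05, 1.866e-05, 1.244e-05, 3.732e-05]  ψ = [3, 1, 3, 3]  (obs o_4=2)
t=5: δ = [2.239e-06, 1.120e-06, 1.493e-06, 4.479e-06]  ψ = [3, 1, 0, 3]  (obs o_5=2)
t=6: δ = [2.687e-07, 2.687e-07, 1.792e-07, 3.583e-07]  ψ = [3, 0, 0, 3]  (obs o_6=0)
backtrack: best end state = 3; path = [1, 1, 1, 3, 3, 3, 3]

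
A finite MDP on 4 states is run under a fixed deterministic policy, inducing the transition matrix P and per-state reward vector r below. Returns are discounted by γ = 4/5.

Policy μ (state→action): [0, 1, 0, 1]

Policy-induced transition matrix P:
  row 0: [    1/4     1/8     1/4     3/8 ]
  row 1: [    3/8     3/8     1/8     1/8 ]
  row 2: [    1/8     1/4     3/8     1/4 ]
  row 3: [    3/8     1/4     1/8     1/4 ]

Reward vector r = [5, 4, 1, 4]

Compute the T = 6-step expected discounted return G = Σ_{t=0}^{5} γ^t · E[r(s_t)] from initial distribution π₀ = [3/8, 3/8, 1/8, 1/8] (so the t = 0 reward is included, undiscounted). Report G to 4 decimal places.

G = 13.8363

t=0: π = [0.3750, 0.3750, 0.1250, 0.1250], E[r] = 4.0000, γ^t·E[r] = 4.000000, running G = 4.000000
t=1: π = [0.2969, 0.2500, 0.2031, 0.2500], E[r] = 3.6875, γ^t·E[r] = 2.950000, running G = 6.950000
t=2: π = [0.2871, 0.2441, 0.2129, 0.2559], E[r] = 3.6484, γ^t·E[r] = 2.335000, running G = 9.285000
t=3: π = [0.2859, 0.2446, 0.2141, 0.2554], E[r] = 3.6436, γ^t·E[r] = 1.865500, running G = 11.150500
t=4: π = [0.2857, 0.2448, 0.2143, 0.2552], E[r] = 3.6429, γ^t·E[r] = 1.492150, running G = 12.642650
t=5: π = [0.2857, 0.2449, 0.2143, 0.2551], E[r] = 3.6429, γ^t·E[r] = 1.193695, running G = 13.836345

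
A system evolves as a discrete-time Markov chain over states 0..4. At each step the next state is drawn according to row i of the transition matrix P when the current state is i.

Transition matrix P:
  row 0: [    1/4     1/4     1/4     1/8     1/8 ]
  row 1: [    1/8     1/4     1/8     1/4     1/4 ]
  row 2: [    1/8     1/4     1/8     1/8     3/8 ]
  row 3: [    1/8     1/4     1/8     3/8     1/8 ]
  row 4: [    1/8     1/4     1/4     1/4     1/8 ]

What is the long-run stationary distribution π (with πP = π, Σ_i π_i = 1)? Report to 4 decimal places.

π = [0.1429, 0.2500, 0.1676, 0.2414, 0.1982]

Balance equations π_j = Σ_i π_i·P[i][j]:
  π_0 = 1/4·π_0 + 1/8·π_1 + 1/8·π_2 + 1/8·π_3 + 1/8·π_4
  π_1 = 1/4·π_0 + 1/4·π_1 + 1/4·π_2 + 1/4·π_3 + 1/4·π_4
  π_2 = 1/4·π_0 + 1/8·π_1 + 1/8·π_2 + 1/8·π_3 + 1/4·π_4
  π_3 = 1/8·π_0 + 1/4·π_1 + 1/8·π_2 + 3/8·π_3 + 1/4·π_4
  normalize: π_0 + π_1 + π_2 + π_3 + π_4 = 1
Solving the linear system gives exactly π = [1/7, 1/4, 291/1736, 419/1736, 43/217].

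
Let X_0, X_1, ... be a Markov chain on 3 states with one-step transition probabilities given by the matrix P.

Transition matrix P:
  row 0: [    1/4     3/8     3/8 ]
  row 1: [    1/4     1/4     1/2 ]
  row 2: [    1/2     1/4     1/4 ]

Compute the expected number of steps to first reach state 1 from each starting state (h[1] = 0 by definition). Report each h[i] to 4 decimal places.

First-step conditioning: h[1] = 0; for i ≠ 1, h[i] = 1 + Σ_k P[i][k]·h[k].
  h[0] = 1 + 1/4·h[0] + 3/8·h[2]
  h[2] = 1 + 1/2·h[0] + 1/4·h[2]
Solving the 2×2 linear system over states ≠ 1 gives exactly h = [3, 0, 10/3] (h[1] = 0 is the target).

h = [3.0000, 0.0000, 3.3333]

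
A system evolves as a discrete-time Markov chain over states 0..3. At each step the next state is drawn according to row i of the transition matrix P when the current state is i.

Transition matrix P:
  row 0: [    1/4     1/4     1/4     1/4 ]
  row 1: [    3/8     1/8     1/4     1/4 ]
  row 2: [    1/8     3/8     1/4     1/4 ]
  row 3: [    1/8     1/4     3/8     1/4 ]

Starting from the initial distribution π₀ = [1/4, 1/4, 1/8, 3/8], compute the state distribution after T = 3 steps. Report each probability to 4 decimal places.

π = [0.2158, 0.2529, 0.2813, 0.2500]

t=0: π = [0.2500, 0.2500, 0.1250, 0.3750]
t=1: π = [0.2188, 0.2344, 0.2969, 0.2500]
t=2: π = [0.2109, 0.2578, 0.2813, 0.2500]
t=3: π = [0.2158, 0.2529, 0.2813, 0.2500]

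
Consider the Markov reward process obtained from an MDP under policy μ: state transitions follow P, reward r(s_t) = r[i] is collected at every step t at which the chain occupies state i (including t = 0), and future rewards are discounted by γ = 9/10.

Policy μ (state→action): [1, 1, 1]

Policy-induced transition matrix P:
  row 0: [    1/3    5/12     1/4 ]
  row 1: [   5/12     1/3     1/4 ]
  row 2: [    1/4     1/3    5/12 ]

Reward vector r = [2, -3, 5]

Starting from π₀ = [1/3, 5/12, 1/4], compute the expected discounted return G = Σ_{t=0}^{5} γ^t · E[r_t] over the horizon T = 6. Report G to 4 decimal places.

t=0: π = [0.3333, 0.4167, 0.2500], E[r] = 0.6667, γ^t·E[r] = 0.666667, running G = 0.666667
t=1: π = [0.3472, 0.3611, 0.2917], E[r] = 1.0694, γ^t·E[r] = 0.962500, running G = 1.629167
t=2: π = [0.3391, 0.3623, 0.2986], E[r] = 1.0845, γ^t·E[r] = 0.878438, running G = 2.507604
t=3: π = [0.3386, 0.3616, 0.2998], E[r] = 1.0913, γ^t·E[r] = 0.795586, running G = 3.303190
t=4: π = [0.3385, 0.3616, 0.3000], E[r] = 1.0921, γ^t·E[r] = 0.716539, running G = 4.019729
t=5: π = [0.3385, 0.3615, 0.3000], E[r] = 1.0923, γ^t·E[r] = 0.644980, running G = 4.664708

G = 4.6647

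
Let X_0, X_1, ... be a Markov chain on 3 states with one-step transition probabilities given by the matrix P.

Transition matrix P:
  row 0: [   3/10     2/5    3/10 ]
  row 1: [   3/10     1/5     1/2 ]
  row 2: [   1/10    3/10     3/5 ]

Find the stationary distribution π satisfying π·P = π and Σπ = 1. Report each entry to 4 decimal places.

π = [0.1977, 0.2907, 0.5116]

Balance equations π_j = Σ_i π_i·P[i][j]:
  π_0 = 3/10·π_0 + 3/10·π_1 + 1/10·π_2
  π_1 = 2/5·π_0 + 1/5·π_1 + 3/10·π_2
  normalize: π_0 + π_1 + π_2 = 1
Solving the linear system gives exactly π = [17/86, 25/86, 22/43].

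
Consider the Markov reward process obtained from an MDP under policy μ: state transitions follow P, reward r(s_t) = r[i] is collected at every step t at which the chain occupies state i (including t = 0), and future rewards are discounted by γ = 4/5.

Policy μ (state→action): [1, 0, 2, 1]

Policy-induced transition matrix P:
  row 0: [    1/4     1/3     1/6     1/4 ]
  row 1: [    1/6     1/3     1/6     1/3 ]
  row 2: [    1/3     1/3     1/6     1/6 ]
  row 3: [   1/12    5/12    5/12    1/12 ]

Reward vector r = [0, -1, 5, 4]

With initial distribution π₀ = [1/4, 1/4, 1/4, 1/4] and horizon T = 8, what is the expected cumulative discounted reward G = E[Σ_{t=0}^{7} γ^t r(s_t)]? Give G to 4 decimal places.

t=0: π = [0.2500, 0.2500, 0.2500, 0.2500], E[r] = 2.0000, γ^t·E[r] = 2.000000, running G = 2.000000
t=1: π = [0.2083, 0.3542, 0.2292, 0.2083], E[r] = 1.6250, γ^t·E[r] = 1.300000, running G = 3.300000
t=2: π = [0.2049, 0.3507, 0.2188, 0.2257], E[r] = 1.6458, γ^t·E[r] = 1.053333, running G = 4.353333
t=3: π = [0.2014, 0.3521, 0.2231, 0.2234], E[r] = 1.6568, γ^t·E[r] = 0.848296, running G = 5.201630
t=4: π = [0.2020, 0.3519, 0.2225, 0.2235], E[r] = 1.6547, γ^t·E[r] = 0.677768, running G = 5.879398
t=5: π = [0.2020, 0.3520, 0.2225, 0.2235], E[r] = 1.6549, γ^t·E[r] = 0.542280, running G = 6.421678
t=6: π = [0.2020, 0.3520, 0.2225, 0.2235], E[r] = 1.6549, γ^t·E[r] = 0.433823, running G = 6.855501
t=7: π = [0.2020, 0.3520, 0.2225, 0.2235], E[r] = 1.6549, γ^t·E[r] = 0.347058, running G = 7.202559

G = 7.2026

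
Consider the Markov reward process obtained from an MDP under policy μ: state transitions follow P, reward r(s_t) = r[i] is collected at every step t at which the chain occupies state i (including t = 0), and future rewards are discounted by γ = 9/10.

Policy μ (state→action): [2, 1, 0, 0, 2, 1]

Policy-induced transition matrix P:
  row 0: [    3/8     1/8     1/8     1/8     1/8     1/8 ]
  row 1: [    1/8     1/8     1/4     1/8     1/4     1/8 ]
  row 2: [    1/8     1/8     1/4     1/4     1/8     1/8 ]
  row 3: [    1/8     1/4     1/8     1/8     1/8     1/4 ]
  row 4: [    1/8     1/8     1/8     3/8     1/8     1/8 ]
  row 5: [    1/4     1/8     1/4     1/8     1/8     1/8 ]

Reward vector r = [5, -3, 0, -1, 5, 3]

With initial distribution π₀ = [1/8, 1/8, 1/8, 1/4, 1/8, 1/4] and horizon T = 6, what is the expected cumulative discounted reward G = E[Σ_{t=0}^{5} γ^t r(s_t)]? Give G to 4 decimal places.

G = 6.8508

t=0: π = [0.1250, 0.1250, 0.1250, 0.2500, 0.1250, 0.2500], E[r] = 1.3750, γ^t·E[r] = 1.375000, running G = 1.375000
t=1: π = [0.1875, 0.1563, 0.1875, 0.1719, 0.1406, 0.1563], E[r] = 1.4688, γ^t·E[r] = 1.321875, running G = 2.696875
t=2: π = [0.1914, 0.1465, 0.1875, 0.1836, 0.1445, 0.1465], E[r] = 1.4961, γ^t·E[r] = 1.211836, running G = 3.908711
t=3: π = [0.1912, 0.1479, 0.1851, 0.1846, 0.1433, 0.1479], E[r] = 1.4878, γ^t·E[r] = 1.084601, running G = 4.993312
t=4: π = [0.1913, 0.1481, 0.1851, 0.1840, 0.1435, 0.1481], E[r] = 1.4899, γ^t·E[r] = 0.977543, running G = 5.970855
t=5: π = [0.1913, 0.1480, 0.1852, 0.1840, 0.1435, 0.1480], E[r] = 1.4902, γ^t·E[r] = 0.879937, running G = 6.850792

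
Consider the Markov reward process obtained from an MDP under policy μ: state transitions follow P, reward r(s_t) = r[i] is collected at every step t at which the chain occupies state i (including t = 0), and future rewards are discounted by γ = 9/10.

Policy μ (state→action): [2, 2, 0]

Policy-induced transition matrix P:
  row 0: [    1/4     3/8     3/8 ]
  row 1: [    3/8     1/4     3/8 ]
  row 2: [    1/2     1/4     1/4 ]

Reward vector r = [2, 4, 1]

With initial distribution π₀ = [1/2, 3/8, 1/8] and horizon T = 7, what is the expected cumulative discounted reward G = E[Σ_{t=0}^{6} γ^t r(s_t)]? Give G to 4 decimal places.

t=0: π = [0.5000, 0.3750, 0.1250], E[r] = 2.6250, γ^t·E[r] = 2.625000, running G = 2.625000
t=1: π = [0.3281, 0.3125, 0.3594], E[r] = 2.2656, γ^t·E[r] = 2.039063, running G = 4.664063
t=2: π = [0.3789, 0.2910, 0.3301], E[r] = 2.2520, γ^t·E[r] = 1.824082, running G = 6.488145
t=3: π = [0.3689, 0.2974, 0.3337], E[r] = 2.2610, γ^t·E[r] = 1.648259, running G = 8.136404
t=4: π = [0.3706, 0.2961, 0.3333], E[r] = 2.2589, γ^t·E[r] = 1.482092, running G = 9.618495
t=5: π = [0.3703, 0.2963, 0.3333], E[r] = 2.2593, γ^t·E[r] = 1.334101, running G = 10.952596
t=6: π = [0.3704, 0.2963, 0.3333], E[r] = 2.2593, γ^t·E[r] = 1.200659, running G = 12.153255

G = 12.1533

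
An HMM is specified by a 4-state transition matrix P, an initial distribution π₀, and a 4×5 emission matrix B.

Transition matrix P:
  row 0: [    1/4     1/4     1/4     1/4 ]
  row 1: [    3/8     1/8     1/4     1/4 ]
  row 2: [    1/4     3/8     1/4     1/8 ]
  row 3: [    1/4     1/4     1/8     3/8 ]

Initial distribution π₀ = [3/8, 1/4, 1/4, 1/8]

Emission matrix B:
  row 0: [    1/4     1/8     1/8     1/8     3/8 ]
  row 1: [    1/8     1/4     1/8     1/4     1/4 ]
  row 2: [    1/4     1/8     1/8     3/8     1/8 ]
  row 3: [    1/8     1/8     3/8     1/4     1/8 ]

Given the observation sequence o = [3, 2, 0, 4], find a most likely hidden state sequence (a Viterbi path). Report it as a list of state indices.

t=0: δ = [4.688e-02, 6.250e-02, 9.375e-02, 3.125e-02]  (obs o_0=3)
t=1: δ = [2.930e-03, 4.395e-03, 2.930e-03, 5.859e-03]  ψ = [1, 2, 2, 1]  (obs o_1=2)
t=2: δ = [4.120e-04, 1.831e-04, 2.747e-04, 2.747e-04]  ψ = [1, 3, 1, 3]  (obs o_2=0)
t=3: δ = [3.862e-05, 2.575e-05, 1.287e-05, 1.287e-05]  ψ = [0, 0, 0, 0]  (obs o_3=4)
backtrack: best end state = 0; path = [2, 1, 0, 0]

path = [2, 1, 0, 0]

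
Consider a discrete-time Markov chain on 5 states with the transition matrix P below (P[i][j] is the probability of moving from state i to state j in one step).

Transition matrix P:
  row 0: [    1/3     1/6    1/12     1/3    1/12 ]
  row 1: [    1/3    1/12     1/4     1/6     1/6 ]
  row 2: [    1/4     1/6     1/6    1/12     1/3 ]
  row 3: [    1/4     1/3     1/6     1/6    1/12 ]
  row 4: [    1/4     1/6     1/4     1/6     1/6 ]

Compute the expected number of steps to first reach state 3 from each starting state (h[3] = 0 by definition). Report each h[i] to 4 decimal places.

h = [4.0433, 4.9520, 5.4145, 0.0000, 5.0277]

First-step conditioning: h[3] = 0; for i ≠ 3, h[i] = 1 + Σ_k P[i][k]·h[k].
  h[0] = 1 + 1/3·h[0] + 1/6·h[1] + 1/12·h[2] + 1/12·h[4]
  h[1] = 1 + 1/3·h[0] + 1/12·h[1] + 1/4·h[2] + 1/6·h[4]
  h[2] = 1 + 1/4·h[0] + 1/6·h[1] + 1/6·h[2] + 1/3·h[4]
  h[4] = 1 + 1/4·h[0] + 1/6·h[1] + 1/4·h[2] + 1/6·h[4]
Solving the 4×4 linear system over states ≠ 3 gives exactly h = [5980/1479, 7324/1479, 8008/1479, 0, 7436/1479] (h[3] = 0 is the target).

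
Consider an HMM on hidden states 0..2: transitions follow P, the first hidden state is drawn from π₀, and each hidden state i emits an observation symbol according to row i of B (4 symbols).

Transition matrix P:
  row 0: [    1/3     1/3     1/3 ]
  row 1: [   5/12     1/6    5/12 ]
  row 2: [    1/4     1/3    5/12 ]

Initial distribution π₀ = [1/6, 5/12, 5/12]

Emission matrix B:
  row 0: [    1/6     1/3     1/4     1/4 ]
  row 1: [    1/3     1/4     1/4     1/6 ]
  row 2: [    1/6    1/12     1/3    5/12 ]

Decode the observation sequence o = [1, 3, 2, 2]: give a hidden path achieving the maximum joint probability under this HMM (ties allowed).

t=0: δ = [5.556e-02, 1.042e-01, 3.472e-02]  (obs o_0=1)
t=1: δ = [1.085e-02, 3.086e-03, 1.808e-02]  ψ = [1, 0, 1]  (obs o_1=3)
t=2: δ = [1.130e-03, 1.507e-03, 2.512e-03]  ψ = [2, 2, 2]  (obs o_2=2)
t=3: δ = [1.570e-04, 2.093e-04, 3.489e-04]  ψ = [1, 2, 2]  (obs o_3=2)
backtrack: best end state = 2; path = [1, 2, 2, 2]

path = [1, 2, 2, 2]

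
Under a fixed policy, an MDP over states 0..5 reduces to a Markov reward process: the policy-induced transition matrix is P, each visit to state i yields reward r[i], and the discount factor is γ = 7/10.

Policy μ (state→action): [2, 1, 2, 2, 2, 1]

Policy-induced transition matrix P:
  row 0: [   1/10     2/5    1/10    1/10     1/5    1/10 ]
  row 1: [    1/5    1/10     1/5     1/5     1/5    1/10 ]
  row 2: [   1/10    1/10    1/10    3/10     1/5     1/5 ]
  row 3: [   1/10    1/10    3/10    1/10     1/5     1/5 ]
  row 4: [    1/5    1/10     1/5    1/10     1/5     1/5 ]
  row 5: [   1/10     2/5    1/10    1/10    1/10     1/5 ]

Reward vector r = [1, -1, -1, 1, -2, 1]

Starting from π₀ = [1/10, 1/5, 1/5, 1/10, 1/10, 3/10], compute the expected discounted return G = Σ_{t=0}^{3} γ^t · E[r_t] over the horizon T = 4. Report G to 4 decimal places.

G = -0.4998

t=0: π = [0.1000, 0.2000, 0.2000, 0.1000, 0.1000, 0.3000], E[r] = -0.1000, γ^t·E[r] = -0.100000, running G = -0.100000
t=1: π = [0.1300, 0.2200, 0.1500, 0.1600, 0.1700, 0.1700], E[r] = -0.2500, γ^t·E[r] = -0.175000, running G = -0.275000
t=2: π = [0.1390, 0.1900, 0.1710, 0.1520, 0.1830, 0.1650], E[r] = -0.2710, γ^t·E[r] = -0.132790, running G = -0.407790
t=3: π = [0.1373, 0.1912, 0.1677, 0.1532, 0.1835, 0.1671], E[r] = -0.2683, γ^t·E[r] = -0.092027, running G = -0.499817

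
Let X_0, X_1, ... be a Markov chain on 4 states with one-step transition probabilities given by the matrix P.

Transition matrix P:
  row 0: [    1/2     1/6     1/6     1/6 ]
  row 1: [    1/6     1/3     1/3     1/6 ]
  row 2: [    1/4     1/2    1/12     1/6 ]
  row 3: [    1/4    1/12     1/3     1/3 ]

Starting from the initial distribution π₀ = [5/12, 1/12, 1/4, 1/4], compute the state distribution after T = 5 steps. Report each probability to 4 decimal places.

π = [0.3037, 0.2702, 0.2261, 0.2000]

t=0: π = [0.4167, 0.0833, 0.2500, 0.2500]
t=1: π = [0.3472, 0.2431, 0.2014, 0.2083]
t=2: π = [0.3166, 0.2569, 0.2251, 0.2014]
t=3: π = [0.3077, 0.2677, 0.2243, 0.2002]
t=4: π = [0.3046, 0.2694, 0.2260, 0.2000]
t=5: π = [0.3037, 0.2702, 0.2261, 0.2000]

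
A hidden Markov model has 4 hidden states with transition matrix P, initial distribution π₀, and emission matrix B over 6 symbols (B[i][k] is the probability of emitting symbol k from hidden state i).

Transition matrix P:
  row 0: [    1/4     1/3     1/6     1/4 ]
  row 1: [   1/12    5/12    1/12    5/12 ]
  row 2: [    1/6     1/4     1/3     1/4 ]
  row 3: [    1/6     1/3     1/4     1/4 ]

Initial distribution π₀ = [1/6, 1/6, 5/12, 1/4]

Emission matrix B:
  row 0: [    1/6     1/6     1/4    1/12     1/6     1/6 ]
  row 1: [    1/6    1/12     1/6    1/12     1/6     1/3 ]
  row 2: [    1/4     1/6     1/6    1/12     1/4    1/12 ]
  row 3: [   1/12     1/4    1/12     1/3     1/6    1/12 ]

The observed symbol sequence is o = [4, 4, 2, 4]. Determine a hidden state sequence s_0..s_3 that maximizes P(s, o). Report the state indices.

path = [2, 2, 2, 2]

t=0: δ = [2.778e-02, 2.778e-02, 1.042e-01, 4.167e-02]  (obs o_0=4)
t=1: δ = [2.894e-03, 4.340e-03, 8.681e-03, 4.340e-03]  ψ = [2, 2, 2, 2]  (obs o_1=4)
t=2: δ = [3.617e-04, 3.617e-04, 4.823e-04, 1.808e-04]  ψ = [2, 2, 2, 2]  (obs o_2=2)
t=3: δ = [1.507e-05, 2.512e-05, 4.019e-05, 2.512e-05]  ψ = [0, 1, 2, 1]  (obs o_3=4)
backtrack: best end state = 2; path = [2, 2, 2, 2]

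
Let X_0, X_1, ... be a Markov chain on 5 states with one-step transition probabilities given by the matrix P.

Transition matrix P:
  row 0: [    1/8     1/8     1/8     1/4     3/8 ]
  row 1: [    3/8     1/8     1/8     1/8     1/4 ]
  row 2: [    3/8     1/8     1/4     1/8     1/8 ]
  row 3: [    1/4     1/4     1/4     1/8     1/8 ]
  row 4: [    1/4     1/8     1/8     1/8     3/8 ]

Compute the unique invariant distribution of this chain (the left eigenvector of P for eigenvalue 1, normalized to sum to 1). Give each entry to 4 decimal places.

Balance equations π_j = Σ_i π_i·P[i][j]:
  π_0 = 1/8·π_0 + 3/8·π_1 + 3/8·π_2 + 1/4·π_3 + 1/4·π_4
  π_1 = 1/8·π_0 + 1/8·π_1 + 1/8·π_2 + 1/4·π_3 + 1/8·π_4
  π_2 = 1/8·π_0 + 1/8·π_1 + 1/4·π_2 + 1/4·π_3 + 1/8·π_4
  π_3 = 1/4·π_0 + 1/8·π_1 + 1/8·π_2 + 1/8·π_3 + 1/8·π_4
  normalize: π_0 + π_1 + π_2 + π_3 + π_4 = 1
Solving the linear system gives exactly π = [1031/4017, 581/4017, 664/4017, 631/4017, 370/1339].

π = [0.2567, 0.1446, 0.1653, 0.1571, 0.2763]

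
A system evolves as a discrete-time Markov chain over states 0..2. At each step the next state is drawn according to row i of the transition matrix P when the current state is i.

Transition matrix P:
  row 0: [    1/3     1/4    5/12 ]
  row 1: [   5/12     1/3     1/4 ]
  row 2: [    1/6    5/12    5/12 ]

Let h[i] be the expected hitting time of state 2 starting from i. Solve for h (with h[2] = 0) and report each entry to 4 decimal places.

h = [2.6939, 3.1837, 0.0000]

First-step conditioning: h[2] = 0; for i ≠ 2, h[i] = 1 + Σ_k P[i][k]·h[k].
  h[0] = 1 + 1/3·h[0] + 1/4·h[1]
  h[1] = 1 + 5/12·h[0] + 1/3·h[1]
Solving the 2×2 linear system over states ≠ 2 gives exactly h = [132/49, 156/49, 0] (h[2] = 0 is the target).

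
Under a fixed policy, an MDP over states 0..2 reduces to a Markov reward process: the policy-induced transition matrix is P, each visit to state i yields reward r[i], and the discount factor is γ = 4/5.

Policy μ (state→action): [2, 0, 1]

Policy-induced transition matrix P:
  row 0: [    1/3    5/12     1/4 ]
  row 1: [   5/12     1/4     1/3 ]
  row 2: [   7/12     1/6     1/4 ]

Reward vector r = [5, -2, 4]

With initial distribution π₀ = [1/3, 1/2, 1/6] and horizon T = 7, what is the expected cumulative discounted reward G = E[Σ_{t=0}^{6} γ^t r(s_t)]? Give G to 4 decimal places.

G = 9.1531

t=0: π = [0.3333, 0.5000, 0.1667], E[r] = 1.3333, γ^t·E[r] = 1.333333, running G = 1.333333
t=1: π = [0.4167, 0.2917, 0.2917], E[r] = 2.6667, γ^t·E[r] = 2.133333, running G = 3.466667
t=2: π = [0.4306, 0.2951, 0.2743], E[r] = 2.6597, γ^t·E[r] = 1.702222, running G = 5.168889
t=3: π = [0.4265, 0.2989, 0.2746], E[r] = 2.6331, γ^t·E[r] = 1.348148, running G = 6.517037
t=4: π = [0.4269, 0.2982, 0.2749], E[r] = 2.6377, γ^t·E[r] = 1.080395, running G = 7.597432
t=5: π = [0.4269, 0.2982, 0.2749], E[r] = 2.6375, γ^t·E[r] = 0.864248, running G = 8.461680
t=6: π = [0.4269, 0.2982, 0.2749], E[r] = 2.6374, γ^t·E[r] = 0.691382, running G = 9.153062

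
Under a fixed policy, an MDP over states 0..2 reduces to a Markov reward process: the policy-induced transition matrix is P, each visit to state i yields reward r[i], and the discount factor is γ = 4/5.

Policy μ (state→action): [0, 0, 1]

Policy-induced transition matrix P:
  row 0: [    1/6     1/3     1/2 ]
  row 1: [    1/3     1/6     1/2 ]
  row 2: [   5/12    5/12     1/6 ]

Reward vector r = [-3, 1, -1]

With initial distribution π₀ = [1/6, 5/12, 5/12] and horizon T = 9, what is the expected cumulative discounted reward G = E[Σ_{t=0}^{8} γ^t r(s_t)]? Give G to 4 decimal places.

t=0: π = [0.1667, 0.4167, 0.4167], E[r] = -0.5000, γ^t·E[r] = -0.500000, running G = -0.500000
t=1: π = [0.3403, 0.2986, 0.3611], E[r] = -1.0833, γ^t·E[r] = -0.866667, running G = -1.366667
t=2: π = [0.3067, 0.3137, 0.3796], E[r] = -0.9861, γ^t·E[r] = -0.631111, running G = -1.997778
t=3: π = [0.3139, 0.3127, 0.3735], E[r] = -1.0023, γ^t·E[r] = -0.513185, running G = -2.510963
t=4: π = [0.3121, 0.3123, 0.3755], E[r] = -0.9996, γ^t·E[r] = -0.409442, running G = -2.920405
t=5: π = [0.3126, 0.3126, 0.3748], E[r] = -1.0001, γ^t·E[r] = -0.327701, running G = -3.248106
t=6: π = [0.3125, 0.3125, 0.3751], E[r] = -1.0000, γ^t·E[r] = -0.262141, running G = -3.510247
t=7: π = [0.3125, 0.3125, 0.3750], E[r] = -1.0000, γ^t·E[r] = -0.209716, running G = -3.719963
t=8: π = [0.3125, 0.3125, 0.3750], E[r] = -1.0000, γ^t·E[r] = -0.167772, running G = -3.887735

G = -3.8877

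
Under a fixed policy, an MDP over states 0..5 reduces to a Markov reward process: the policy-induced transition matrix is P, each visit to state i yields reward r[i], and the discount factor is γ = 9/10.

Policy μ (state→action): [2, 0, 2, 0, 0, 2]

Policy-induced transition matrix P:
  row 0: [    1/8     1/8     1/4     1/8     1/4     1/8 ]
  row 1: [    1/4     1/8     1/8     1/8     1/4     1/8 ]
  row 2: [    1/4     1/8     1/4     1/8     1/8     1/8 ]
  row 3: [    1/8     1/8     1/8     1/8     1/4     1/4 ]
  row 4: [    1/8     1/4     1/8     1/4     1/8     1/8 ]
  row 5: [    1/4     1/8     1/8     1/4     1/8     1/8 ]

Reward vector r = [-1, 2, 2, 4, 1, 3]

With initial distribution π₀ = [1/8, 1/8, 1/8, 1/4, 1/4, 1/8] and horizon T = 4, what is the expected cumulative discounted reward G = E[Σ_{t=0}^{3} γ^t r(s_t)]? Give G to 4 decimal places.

G = 6.3014

t=0: π = [0.1250, 0.1250, 0.1250, 0.2500, 0.2500, 0.1250], E[r] = 2.0000, γ^t·E[r] = 2.000000, running G = 2.000000
t=1: π = [0.1719, 0.1563, 0.1563, 0.1719, 0.1875, 0.1563], E[r] = 1.7969, γ^t·E[r] = 1.617188, running G = 3.617188
t=2: π = [0.1836, 0.1484, 0.1660, 0.1680, 0.1875, 0.1465], E[r] = 1.7441, γ^t·E[r] = 1.412754, running G = 5.029941
t=3: π = [0.1826, 0.1484, 0.1687, 0.1667, 0.1875, 0.1460], E[r] = 1.7441, γ^t·E[r] = 1.271479, running G = 6.301420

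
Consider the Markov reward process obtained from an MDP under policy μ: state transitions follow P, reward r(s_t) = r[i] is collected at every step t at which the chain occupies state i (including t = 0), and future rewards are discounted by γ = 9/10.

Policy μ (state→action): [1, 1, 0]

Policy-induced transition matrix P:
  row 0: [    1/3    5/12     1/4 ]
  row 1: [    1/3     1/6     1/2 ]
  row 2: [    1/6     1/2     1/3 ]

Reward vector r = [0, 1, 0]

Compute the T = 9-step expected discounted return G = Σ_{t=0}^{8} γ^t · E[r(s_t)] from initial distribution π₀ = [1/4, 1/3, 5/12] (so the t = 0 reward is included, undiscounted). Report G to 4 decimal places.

t=0: π = [0.2500, 0.3333, 0.4167], E[r] = 0.3333, γ^t·E[r] = 0.333333, running G = 0.333333
t=1: π = [0.2639, 0.3681, 0.3681], E[r] = 0.3681, γ^t·E[r] = 0.331250, running G = 0.664583
t=2: π = [0.2720, 0.3553, 0.3727], E[r] = 0.3553, γ^t·E[r] = 0.287813, running G = 0.952396
t=3: π = [0.2712, 0.3589, 0.3699], E[r] = 0.3589, γ^t·E[r] = 0.261633, running G = 1.214029
t=4: π = [0.2717, 0.3578, 0.3705], E[r] = 0.3578, γ^t·E[r] = 0.234731, running G = 1.448760
t=5: π = [0.2716, 0.3581, 0.3703], E[r] = 0.3581, γ^t·E[r] = 0.211457, running G = 1.660217
t=6: π = [0.2716, 0.3580, 0.3704], E[r] = 0.3580, γ^t·E[r] = 0.190256, running G = 1.850473
t=7: π = [0.2716, 0.3580, 0.3704], E[r] = 0.3580, γ^t·E[r] = 0.171246, running G = 2.021718
t=8: π = [0.2716, 0.3580, 0.3704], E[r] = 0.3580, γ^t·E[r] = 0.154117, running G = 2.175835

G = 2.1758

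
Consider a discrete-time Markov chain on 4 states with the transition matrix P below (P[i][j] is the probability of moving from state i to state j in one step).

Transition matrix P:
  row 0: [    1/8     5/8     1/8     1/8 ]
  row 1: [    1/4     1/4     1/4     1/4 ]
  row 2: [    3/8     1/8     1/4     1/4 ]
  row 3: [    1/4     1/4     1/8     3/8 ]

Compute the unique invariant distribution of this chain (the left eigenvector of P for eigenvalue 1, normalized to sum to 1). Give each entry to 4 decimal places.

π = [0.2431, 0.3176, 0.1882, 0.2510]

Balance equations π_j = Σ_i π_i·P[i][j]:
  π_0 = 1/8·π_0 + 1/4·π_1 + 3/8·π_2 + 1/4·π_3
  π_1 = 5/8·π_0 + 1/4·π_1 + 1/8·π_2 + 1/4·π_3
  π_2 = 1/8·π_0 + 1/4·π_1 + 1/4·π_2 + 1/8·π_3
  normalize: π_0 + π_1 + π_2 + π_3 = 1
Solving the linear system gives exactly π = [62/255, 27/85, 16/85, 64/255].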